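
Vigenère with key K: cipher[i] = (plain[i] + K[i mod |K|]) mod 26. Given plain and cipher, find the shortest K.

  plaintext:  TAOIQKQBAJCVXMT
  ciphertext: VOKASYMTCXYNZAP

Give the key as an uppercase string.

  i= 0: V-T =  2 → C
  i= 1: O-A = 14 → O
  i= 2: K-O = 22 → W
  i= 3: A-I = 18 → S
  i= 4: S-Q =  2 → C
  i= 5: Y-K = 14 → O
  i= 6: M-Q = 22 → W
  i= 7: T-B = 18 → S
  i= 8: C-A =  2 → C
  i= 9: X-J = 14 → O
  i=10: Y-C = 22 → W
  i=11: N-V = 18 → S
  i=12: Z-X =  2 → C
  i=13: A-M = 14 → O
  i=14: P-T = 22 → W
  shifts repeat with period 4: COWS

COWS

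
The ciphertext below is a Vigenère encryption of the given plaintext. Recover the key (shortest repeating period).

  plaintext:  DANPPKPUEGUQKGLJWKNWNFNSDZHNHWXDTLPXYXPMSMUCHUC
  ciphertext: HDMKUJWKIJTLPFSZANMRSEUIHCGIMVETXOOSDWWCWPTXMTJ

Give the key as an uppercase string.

  i= 0: H-D =  4 → E
  i= 1: D-A =  3 → D
  i= 2: M-N = 25 → Z
  i= 3: K-P = 21 → V
  i= 4: U-P =  5 → F
  i= 5: J-K = 25 → Z
  i= 6: W-P =  7 → H
  i= 7: K-U = 16 → Q
  i= 8: I-E =  4 → E
  i= 9: J-G =  3 → D
  i=10: T-U = 25 → Z
  i=11: L-Q = 21 → V
  i=12: P-K =  5 → F
  i=13: F-G = 25 → Z
  i=14: S-L =  7 → H
  i=15: Z-J = 16 → Q
  i=16: A-W =  4 → E
  i=17: N-K =  3 → D
  i=18: M-N = 25 → Z
  i=19: R-W = 21 → V
  i=20: S-N =  5 → F
  i=21: E-F = 25 → Z
  i=22: U-N =  7 → H
  i=23: I-S = 16 → Q
  i=24: H-D =  4 → E
  i=25: C-Z =  3 → D
  i=26: G-H = 25 → Z
  i=27: I-N = 21 → V
  i=28: M-H =  5 → F
  i=29: V-W = 25 → Z
  i=30: E-X =  7 → H
  i=31: T-D = 16 → Q
  i=32: X-T =  4 → E
  i=33: O-L =  3 → D
  i=34: O-P = 25 → Z
  i=35: S-X = 21 → V
  i=36: D-Y =  5 → F
  i=37: W-X = 25 → Z
  i=38: W-P =  7 → H
  i=39: C-M = 16 → Q
  i=40: W-S =  4 → E
  i=41: P-M =  3 → D
  i=42: T-U = 25 → Z
  i=43: X-C = 21 → V
  i=44: M-H =  5 → F
  i=45: T-U = 25 → Z
  i=46: J-C =  7 → H
  shifts repeat with period 8: EDZVFZHQ

EDZVFZHQ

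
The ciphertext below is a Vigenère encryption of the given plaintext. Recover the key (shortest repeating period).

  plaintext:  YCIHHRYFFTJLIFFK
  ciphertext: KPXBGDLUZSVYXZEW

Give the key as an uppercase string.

MNPUZ

  i= 0: K-Y = 12 → M
  i= 1: P-C = 13 → N
  i= 2: X-I = 15 → P
  i= 3: B-H = 20 → U
  i= 4: G-H = 25 → Z
  i= 5: D-R = 12 → M
  i= 6: L-Y = 13 → N
  i= 7: U-F = 15 → P
  i= 8: Z-F = 20 → U
  i= 9: S-T = 25 → Z
  i=10: V-J = 12 → M
  i=11: Y-L = 13 → N
  i=12: X-I = 15 → P
  i=13: Z-F = 20 → U
  i=14: E-F = 25 → Z
  i=15: W-K = 12 → M
  shifts repeat with period 5: MNPUZ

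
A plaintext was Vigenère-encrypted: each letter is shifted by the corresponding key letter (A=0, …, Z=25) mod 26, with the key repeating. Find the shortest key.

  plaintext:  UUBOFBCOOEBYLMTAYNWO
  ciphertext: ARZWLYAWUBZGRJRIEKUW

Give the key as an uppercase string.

  i= 0: A-U =  6 → G
  i= 1: R-U = 23 → X
  i= 2: Z-B = 24 → Y
  i= 3: W-O =  8 → I
  i= 4: L-F =  6 → G
  i= 5: Y-B = 23 → X
  i= 6: A-C = 24 → Y
  i= 7: W-O =  8 → I
  i= 8: U-O =  6 → G
  i= 9: B-E = 23 → X
  i=10: Z-B = 24 → Y
  i=11: G-Y =  8 → I
  i=12: R-L =  6 → G
  i=13: J-M = 23 → X
  i=14: R-T = 24 → Y
  i=15: I-A =  8 → I
  i=16: E-Y =  6 → G
  i=17: K-N = 23 → X
  i=18: U-W = 24 → Y
  i=19: W-O =  8 → I
  shifts repeat with period 4: GXYI

GXYI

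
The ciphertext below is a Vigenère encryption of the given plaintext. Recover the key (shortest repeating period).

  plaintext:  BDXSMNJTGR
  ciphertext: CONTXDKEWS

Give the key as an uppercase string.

  i= 0: C-B =  1 → B
  i= 1: O-D = 11 → L
  i= 2: N-X = 16 → Q
  i= 3: T-S =  1 → B
  i= 4: X-M = 11 → L
  i= 5: D-N = 16 → Q
  i= 6: K-J =  1 → B
  i= 7: E-T = 11 → L
  i= 8: W-G = 16 → Q
  i= 9: S-R =  1 → B
  shifts repeat with period 3: BLQ

BLQ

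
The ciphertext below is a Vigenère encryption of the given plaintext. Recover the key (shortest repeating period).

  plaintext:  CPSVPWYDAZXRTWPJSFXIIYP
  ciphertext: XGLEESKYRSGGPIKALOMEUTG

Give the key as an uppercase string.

  i= 0: X-C = 21 → V
  i= 1: G-P = 17 → R
  i= 2: L-S = 19 → T
  i= 3: E-V =  9 → J
  i= 4: E-P = 15 → P
  i= 5: S-W = 22 → W
  i= 6: K-Y = 12 → M
  i= 7: Y-D = 21 → V
  i= 8: R-A = 17 → R
  i= 9: S-Z = 19 → T
  i=10: G-X =  9 → J
  i=11: G-R = 15 → P
  i=12: P-T = 22 → W
  i=13: I-W = 12 → M
  i=14: K-P = 21 → V
  i=15: A-J = 17 → R
  i=16: L-S = 19 → T
  i=17: O-F =  9 → J
  i=18: M-X = 15 → P
  i=19: E-I = 22 → W
  i=20: U-I = 12 → M
  i=21: T-Y = 21 → V
  i=22: G-P = 17 → R
  shifts repeat with period 7: VRTJPWM

VRTJPWM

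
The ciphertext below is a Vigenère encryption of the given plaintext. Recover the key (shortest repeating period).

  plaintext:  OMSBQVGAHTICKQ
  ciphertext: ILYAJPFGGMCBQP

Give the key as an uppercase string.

UZGZT

  i= 0: I-O = 20 → U
  i= 1: L-M = 25 → Z
  i= 2: Y-S =  6 → G
  i= 3: A-B = 25 → Z
  i= 4: J-Q = 19 → T
  i= 5: P-V = 20 → U
  i= 6: F-G = 25 → Z
  i= 7: G-A =  6 → G
  i= 8: G-H = 25 → Z
  i= 9: M-T = 19 → T
  i=10: C-I = 20 → U
  i=11: B-C = 25 → Z
  i=12: Q-K =  6 → G
  i=13: P-Q = 25 → Z
  shifts repeat with period 5: UZGZT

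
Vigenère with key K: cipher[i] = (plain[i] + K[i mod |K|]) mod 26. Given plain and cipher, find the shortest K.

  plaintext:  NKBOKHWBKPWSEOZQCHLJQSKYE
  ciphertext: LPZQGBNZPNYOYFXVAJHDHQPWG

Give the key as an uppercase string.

YFYCWUR

  i= 0: L-N = 24 → Y
  i= 1: P-K =  5 → F
  i= 2: Z-B = 24 → Y
  i= 3: Q-O =  2 → C
  i= 4: G-K = 22 → W
  i= 5: B-H = 20 → U
  i= 6: N-W = 17 → R
  i= 7: Z-B = 24 → Y
  i= 8: P-K =  5 → F
  i= 9: N-P = 24 → Y
  i=10: Y-W =  2 → C
  i=11: O-S = 22 → W
  i=12: Y-E = 20 → U
  i=13: F-O = 17 → R
  i=14: X-Z = 24 → Y
  i=15: V-Q =  5 → F
  i=16: A-C = 24 → Y
  i=17: J-H =  2 → C
  i=18: H-L = 22 → W
  i=19: D-J = 20 → U
  i=20: H-Q = 17 → R
  i=21: Q-S = 24 → Y
  i=22: P-K =  5 → F
  i=23: W-Y = 24 → Y
  i=24: G-E =  2 → C
  shifts repeat with period 7: YFYCWUR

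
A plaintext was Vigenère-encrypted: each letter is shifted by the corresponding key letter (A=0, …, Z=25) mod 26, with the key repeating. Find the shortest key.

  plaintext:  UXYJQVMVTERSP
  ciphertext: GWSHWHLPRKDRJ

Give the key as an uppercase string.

  i= 0: G-U = 12 → M
  i= 1: W-X = 25 → Z
  i= 2: S-Y = 20 → U
  i= 3: H-J = 24 → Y
  i= 4: W-Q =  6 → G
  i= 5: H-V = 12 → M
  i= 6: L-M = 25 → Z
  i= 7: P-V = 20 → U
  i= 8: R-T = 24 → Y
  i= 9: K-E =  6 → G
  i=10: D-R = 12 → M
  i=11: R-S = 25 → Z
  i=12: J-P = 20 → U
  shifts repeat with period 5: MZUYG

MZUYG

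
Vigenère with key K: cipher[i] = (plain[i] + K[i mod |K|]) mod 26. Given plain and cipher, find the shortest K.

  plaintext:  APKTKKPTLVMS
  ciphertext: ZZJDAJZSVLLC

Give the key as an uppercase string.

ZKZKQ

  i= 0: Z-A = 25 → Z
  i= 1: Z-P = 10 → K
  i= 2: J-K = 25 → Z
  i= 3: D-T = 10 → K
  i= 4: A-K = 16 → Q
  i= 5: J-K = 25 → Z
  i= 6: Z-P = 10 → K
  i= 7: S-T = 25 → Z
  i= 8: V-L = 10 → K
  i= 9: L-V = 16 → Q
  i=10: L-M = 25 → Z
  i=11: C-S = 10 → K
  shifts repeat with period 5: ZKZKQ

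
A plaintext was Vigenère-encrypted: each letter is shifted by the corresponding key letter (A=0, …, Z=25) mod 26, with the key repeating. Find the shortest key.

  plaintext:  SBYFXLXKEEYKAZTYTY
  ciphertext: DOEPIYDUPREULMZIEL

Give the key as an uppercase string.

LNGK

  i= 0: D-S = 11 → L
  i= 1: O-B = 13 → N
  i= 2: E-Y =  6 → G
  i= 3: P-F = 10 → K
  i= 4: I-X = 11 → L
  i= 5: Y-L = 13 → N
  i= 6: D-X =  6 → G
  i= 7: U-K = 10 → K
  i= 8: P-E = 11 → L
  i= 9: R-E = 13 → N
  i=10: E-Y =  6 → G
  i=11: U-K = 10 → K
  i=12: L-A = 11 → L
  i=13: M-Z = 13 → N
  i=14: Z-T =  6 → G
  i=15: I-Y = 10 → K
  i=16: E-T = 11 → L
  i=17: L-Y = 13 → N
  shifts repeat with period 4: LNGK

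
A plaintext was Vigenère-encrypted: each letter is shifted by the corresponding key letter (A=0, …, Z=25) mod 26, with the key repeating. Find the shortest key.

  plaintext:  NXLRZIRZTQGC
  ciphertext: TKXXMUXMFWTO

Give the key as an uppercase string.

  i= 0: T-N =  6 → G
  i= 1: K-X = 13 → N
  i= 2: X-L = 12 → M
  i= 3: X-R =  6 → G
  i= 4: M-Z = 13 → N
  i= 5: U-I = 12 → M
  i= 6: X-R =  6 → G
  i= 7: M-Z = 13 → N
  i= 8: F-T = 12 → M
  i= 9: W-Q =  6 → G
  i=10: T-G = 13 → N
  i=11: O-C = 12 → M
  shifts repeat with period 3: GNM

GNM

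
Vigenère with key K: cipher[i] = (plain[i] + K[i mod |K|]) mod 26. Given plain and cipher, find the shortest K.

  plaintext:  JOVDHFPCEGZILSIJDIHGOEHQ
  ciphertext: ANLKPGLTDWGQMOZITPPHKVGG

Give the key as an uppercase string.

RZQHIBW

  i= 0: A-J = 17 → R
  i= 1: N-O = 25 → Z
  i= 2: L-V = 16 → Q
  i= 3: K-D =  7 → H
  i= 4: P-H =  8 → I
  i= 5: G-F =  1 → B
  i= 6: L-P = 22 → W
  i= 7: T-C = 17 → R
  i= 8: D-E = 25 → Z
  i= 9: W-G = 16 → Q
  i=10: G-Z =  7 → H
  i=11: Q-I =  8 → I
  i=12: M-L =  1 → B
  i=13: O-S = 22 → W
  i=14: Z-I = 17 → R
  i=15: I-J = 25 → Z
  i=16: T-D = 16 → Q
  i=17: P-I =  7 → H
  i=18: P-H =  8 → I
  i=19: H-G =  1 → B
  i=20: K-O = 22 → W
  i=21: V-E = 17 → R
  i=22: G-H = 25 → Z
  i=23: G-Q = 16 → Q
  shifts repeat with period 7: RZQHIBW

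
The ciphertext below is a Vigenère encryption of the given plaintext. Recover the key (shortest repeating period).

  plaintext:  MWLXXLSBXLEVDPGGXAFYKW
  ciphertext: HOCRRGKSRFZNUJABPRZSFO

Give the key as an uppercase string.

  i= 0: H-M = 21 → V
  i= 1: O-W = 18 → S
  i= 2: C-L = 17 → R
  i= 3: R-X = 20 → U
  i= 4: R-X = 20 → U
  i= 5: G-L = 21 → V
  i= 6: K-S = 18 → S
  i= 7: S-B = 17 → R
  i= 8: R-X = 20 → U
  i= 9: F-L = 20 → U
  i=10: Z-E = 21 → V
  i=11: N-V = 18 → S
  i=12: U-D = 17 → R
  i=13: J-P = 20 → U
  i=14: A-G = 20 → U
  i=15: B-G = 21 → V
  i=16: P-X = 18 → S
  i=17: R-A = 17 → R
  i=18: Z-F = 20 → U
  i=19: S-Y = 20 → U
  i=20: F-K = 21 → V
  i=21: O-W = 18 → S
  shifts repeat with period 5: VSRUU

VSRUU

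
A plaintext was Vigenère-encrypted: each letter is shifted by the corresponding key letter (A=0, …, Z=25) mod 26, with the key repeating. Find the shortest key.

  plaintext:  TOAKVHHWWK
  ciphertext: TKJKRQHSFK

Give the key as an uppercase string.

AWJ

  i= 0: T-T =  0 → A
  i= 1: K-O = 22 → W
  i= 2: J-A =  9 → J
  i= 3: K-K =  0 → A
  i= 4: R-V = 22 → W
  i= 5: Q-H =  9 → J
  i= 6: H-H =  0 → A
  i= 7: S-W = 22 → W
  i= 8: F-W =  9 → J
  i= 9: K-K =  0 → A
  shifts repeat with period 3: AWJ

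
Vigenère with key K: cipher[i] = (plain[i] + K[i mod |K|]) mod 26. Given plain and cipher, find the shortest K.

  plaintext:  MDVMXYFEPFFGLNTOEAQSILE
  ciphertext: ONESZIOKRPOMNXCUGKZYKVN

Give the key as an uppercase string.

  i= 0: O-M =  2 → C
  i= 1: N-D = 10 → K
  i= 2: E-V =  9 → J
  i= 3: S-M =  6 → G
  i= 4: Z-X =  2 → C
  i= 5: I-Y = 10 → K
  i= 6: O-F =  9 → J
  i= 7: K-E =  6 → G
  i= 8: R-P =  2 → C
  i= 9: P-F = 10 → K
  i=10: O-F =  9 → J
  i=11: M-G =  6 → G
  i=12: N-L =  2 → C
  i=13: X-N = 10 → K
  i=14: C-T =  9 → J
  i=15: U-O =  6 → G
  i=16: G-E =  2 → C
  i=17: K-A = 10 → K
  i=18: Z-Q =  9 → J
  i=19: Y-S =  6 → G
  i=20: K-I =  2 → C
  i=21: V-L = 10 → K
  i=22: N-E =  9 → J
  shifts repeat with period 4: CKJG

CKJG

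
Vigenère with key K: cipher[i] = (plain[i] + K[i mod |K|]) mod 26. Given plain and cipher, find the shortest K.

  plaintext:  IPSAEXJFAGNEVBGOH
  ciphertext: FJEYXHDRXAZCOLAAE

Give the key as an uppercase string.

XUMYTKUM

  i= 0: F-I = 23 → X
  i= 1: J-P = 20 → U
  i= 2: E-S = 12 → M
  i= 3: Y-A = 24 → Y
  i= 4: X-E = 19 → T
  i= 5: H-X = 10 → K
  i= 6: D-J = 20 → U
  i= 7: R-F = 12 → M
  i= 8: X-A = 23 → X
  i= 9: A-G = 20 → U
  i=10: Z-N = 12 → M
  i=11: C-E = 24 → Y
  i=12: O-V = 19 → T
  i=13: L-B = 10 → K
  i=14: A-G = 20 → U
  i=15: A-O = 12 → M
  i=16: E-H = 23 → X
  shifts repeat with period 8: XUMYTKUM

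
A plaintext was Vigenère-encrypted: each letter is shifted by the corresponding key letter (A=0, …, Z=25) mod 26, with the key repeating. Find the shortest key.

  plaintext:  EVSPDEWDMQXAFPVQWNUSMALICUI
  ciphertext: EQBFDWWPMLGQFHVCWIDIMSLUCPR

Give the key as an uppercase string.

AVJQASAM

  i= 0: E-E =  0 → A
  i= 1: Q-V = 21 → V
  i= 2: B-S =  9 → J
  i= 3: F-P = 16 → Q
  i= 4: D-D =  0 → A
  i= 5: W-E = 18 → S
  i= 6: W-W =  0 → A
  i= 7: P-D = 12 → M
  i= 8: M-M =  0 → A
  i= 9: L-Q = 21 → V
  i=10: G-X =  9 → J
  i=11: Q-A = 16 → Q
  i=12: F-F =  0 → A
  i=13: H-P = 18 → S
  i=14: V-V =  0 → A
  i=15: C-Q = 12 → M
  i=16: W-W =  0 → A
  i=17: I-N = 21 → V
  i=18: D-U =  9 → J
  i=19: I-S = 16 → Q
  i=20: M-M =  0 → A
  i=21: S-A = 18 → S
  i=22: L-L =  0 → A
  i=23: U-I = 12 → M
  i=24: C-C =  0 → A
  i=25: P-U = 21 → V
  i=26: R-I =  9 → J
  shifts repeat with period 8: AVJQASAM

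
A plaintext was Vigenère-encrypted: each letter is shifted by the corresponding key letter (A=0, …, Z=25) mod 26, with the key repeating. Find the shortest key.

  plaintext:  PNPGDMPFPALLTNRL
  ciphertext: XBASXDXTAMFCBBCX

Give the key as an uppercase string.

  i= 0: X-P =  8 → I
  i= 1: B-N = 14 → O
  i= 2: A-P = 11 → L
  i= 3: S-G = 12 → M
  i= 4: X-D = 20 → U
  i= 5: D-M = 17 → R
  i= 6: X-P =  8 → I
  i= 7: T-F = 14 → O
  i= 8: A-P = 11 → L
  i= 9: M-A = 12 → M
  i=10: F-L = 20 → U
  i=11: C-L = 17 → R
  i=12: B-T =  8 → I
  i=13: B-N = 14 → O
  i=14: C-R = 11 → L
  i=15: X-L = 12 → M
  shifts repeat with period 6: IOLMUR

IOLMUR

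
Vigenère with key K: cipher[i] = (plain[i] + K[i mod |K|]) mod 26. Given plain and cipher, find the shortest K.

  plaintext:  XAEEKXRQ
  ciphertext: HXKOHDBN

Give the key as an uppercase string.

KXG

  i= 0: H-X = 10 → K
  i= 1: X-A = 23 → X
  i= 2: K-E =  6 → G
  i= 3: O-E = 10 → K
  i= 4: H-K = 23 → X
  i= 5: D-X =  6 → G
  i= 6: B-R = 10 → K
  i= 7: N-Q = 23 → X
  shifts repeat with period 3: KXG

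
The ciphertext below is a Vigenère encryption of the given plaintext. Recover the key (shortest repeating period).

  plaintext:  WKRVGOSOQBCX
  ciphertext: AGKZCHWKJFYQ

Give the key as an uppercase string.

EWT

  i= 0: A-W =  4 → E
  i= 1: G-K = 22 → W
  i= 2: K-R = 19 → T
  i= 3: Z-V =  4 → E
  i= 4: C-G = 22 → W
  i= 5: H-O = 19 → T
  i= 6: W-S =  4 → E
  i= 7: K-O = 22 → W
  i= 8: J-Q = 19 → T
  i= 9: F-B =  4 → E
  i=10: Y-C = 22 → W
  i=11: Q-X = 19 → T
  shifts repeat with period 3: EWT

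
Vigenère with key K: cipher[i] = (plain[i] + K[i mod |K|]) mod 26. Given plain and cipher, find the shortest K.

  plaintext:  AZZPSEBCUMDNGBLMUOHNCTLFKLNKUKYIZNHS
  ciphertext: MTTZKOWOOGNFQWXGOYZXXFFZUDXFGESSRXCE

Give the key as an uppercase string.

MUUKSKV

  i= 0: M-A = 12 → M
  i= 1: T-Z = 20 → U
  i= 2: T-Z = 20 → U
  i= 3: Z-P = 10 → K
  i= 4: K-S = 18 → S
  i= 5: O-E = 10 → K
  i= 6: W-B = 21 → V
  i= 7: O-C = 12 → M
  i= 8: O-U = 20 → U
  i= 9: G-M = 20 → U
  i=10: N-D = 10 → K
  i=11: F-N = 18 → S
  i=12: Q-G = 10 → K
  i=13: W-B = 21 → V
  i=14: X-L = 12 → M
  i=15: G-M = 20 → U
  i=16: O-U = 20 → U
  i=17: Y-O = 10 → K
  i=18: Z-H = 18 → S
  i=19: X-N = 10 → K
  i=20: X-C = 21 → V
  i=21: F-T = 12 → M
  i=22: F-L = 20 → U
  i=23: Z-F = 20 → U
  i=24: U-K = 10 → K
  i=25: D-L = 18 → S
  i=26: X-N = 10 → K
  i=27: F-K = 21 → V
  i=28: G-U = 12 → M
  i=29: E-K = 20 → U
  i=30: S-Y = 20 → U
  i=31: S-I = 10 → K
  i=32: R-Z = 18 → S
  i=33: X-N = 10 → K
  i=34: C-H = 21 → V
  i=35: E-S = 12 → M
  shifts repeat with period 7: MUUKSKV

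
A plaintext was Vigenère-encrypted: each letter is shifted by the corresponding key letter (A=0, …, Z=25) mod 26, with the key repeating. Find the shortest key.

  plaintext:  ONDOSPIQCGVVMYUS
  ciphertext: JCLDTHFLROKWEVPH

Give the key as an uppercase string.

VPIPBSX

  i= 0: J-O = 21 → V
  i= 1: C-N = 15 → P
  i= 2: L-D =  8 → I
  i= 3: D-O = 15 → P
  i= 4: T-S =  1 → B
  i= 5: H-P = 18 → S
  i= 6: F-I = 23 → X
  i= 7: L-Q = 21 → V
  i= 8: R-C = 15 → P
  i= 9: O-G =  8 → I
  i=10: K-V = 15 → P
  i=11: W-V =  1 → B
  i=12: E-M = 18 → S
  i=13: V-Y = 23 → X
  i=14: P-U = 21 → V
  i=15: H-S = 15 → P
  shifts repeat with period 7: VPIPBSX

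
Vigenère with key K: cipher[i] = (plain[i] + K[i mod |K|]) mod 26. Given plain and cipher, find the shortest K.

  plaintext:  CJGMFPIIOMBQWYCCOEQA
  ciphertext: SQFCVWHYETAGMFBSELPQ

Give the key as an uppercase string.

QHZQ

  i= 0: S-C = 16 → Q
  i= 1: Q-J =  7 → H
  i= 2: F-G = 25 → Z
  i= 3: C-M = 16 → Q
  i= 4: V-F = 16 → Q
  i= 5: W-P =  7 → H
  i= 6: H-I = 25 → Z
  i= 7: Y-I = 16 → Q
  i= 8: E-O = 16 → Q
  i= 9: T-M =  7 → H
  i=10: A-B = 25 → Z
  i=11: G-Q = 16 → Q
  i=12: M-W = 16 → Q
  i=13: F-Y =  7 → H
  i=14: B-C = 25 → Z
  i=15: S-C = 16 → Q
  i=16: E-O = 16 → Q
  i=17: L-E =  7 → H
  i=18: P-Q = 25 → Z
  i=19: Q-A = 16 → Q
  shifts repeat with period 4: QHZQ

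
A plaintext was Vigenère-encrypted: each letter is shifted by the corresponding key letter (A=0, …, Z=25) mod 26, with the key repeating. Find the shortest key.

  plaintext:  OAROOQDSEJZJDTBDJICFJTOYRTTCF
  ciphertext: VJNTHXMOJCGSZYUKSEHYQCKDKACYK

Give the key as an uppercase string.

  i= 0: V-O =  7 → H
  i= 1: J-A =  9 → J
  i= 2: N-R = 22 → W
  i= 3: T-O =  5 → F
  i= 4: H-O = 19 → T
  i= 5: X-Q =  7 → H
  i= 6: M-D =  9 → J
  i= 7: O-S = 22 → W
  i= 8: J-E =  5 → F
  i= 9: C-J = 19 → T
  i=10: G-Z =  7 → H
  i=11: S-J =  9 → J
  i=12: Z-D = 22 → W
  i=13: Y-T =  5 → F
  i=14: U-B = 19 → T
  i=15: K-D =  7 → H
  i=16: S-J =  9 → J
  i=17: E-I = 22 → W
  i=18: H-C =  5 → F
  i=19: Y-F = 19 → T
  i=20: Q-J =  7 → H
  i=21: C-T =  9 → J
  i=22: K-O = 22 → W
  i=23: D-Y =  5 → F
  i=24: K-R = 19 → T
  i=25: A-T =  7 → H
  i=26: C-T =  9 → J
  i=27: Y-C = 22 → W
  i=28: K-F =  5 → F
  shifts repeat with period 5: HJWFT

HJWFT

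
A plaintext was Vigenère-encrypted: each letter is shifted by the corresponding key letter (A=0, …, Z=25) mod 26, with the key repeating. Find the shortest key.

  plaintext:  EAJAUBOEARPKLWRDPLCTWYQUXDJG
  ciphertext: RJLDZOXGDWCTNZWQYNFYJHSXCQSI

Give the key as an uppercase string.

  i= 0: R-E = 13 → N
  i= 1: J-A =  9 → J
  i= 2: L-J =  2 → C
  i= 3: D-A =  3 → D
  i= 4: Z-U =  5 → F
  i= 5: O-B = 13 → N
  i= 6: X-O =  9 → J
  i= 7: G-E =  2 → C
  i= 8: D-A =  3 → D
  i= 9: W-R =  5 → F
  i=10: C-P = 13 → N
  i=11: T-K =  9 → J
  i=12: N-L =  2 → C
  i=13: Z-W =  3 → D
  i=14: W-R =  5 → F
  i=15: Q-D = 13 → N
  i=16: Y-P =  9 → J
  i=17: N-L =  2 → C
  i=18: F-C =  3 → D
  i=19: Y-T =  5 → F
  i=20: J-W = 13 → N
  i=21: H-Y =  9 → J
  i=22: S-Q =  2 → C
  i=23: X-U =  3 → D
  i=24: C-X =  5 → F
  i=25: Q-D = 13 → N
  i=26: S-J =  9 → J
  i=27: I-G =  2 → C
  shifts repeat with period 5: NJCDF

NJCDF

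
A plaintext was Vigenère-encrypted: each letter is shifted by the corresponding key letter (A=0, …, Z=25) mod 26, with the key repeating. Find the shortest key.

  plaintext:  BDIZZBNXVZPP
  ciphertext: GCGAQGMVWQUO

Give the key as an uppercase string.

  i= 0: G-B =  5 → F
  i= 1: C-D = 25 → Z
  i= 2: G-I = 24 → Y
  i= 3: A-Z =  1 → B
  i= 4: Q-Z = 17 → R
  i= 5: G-B =  5 → F
  i= 6: M-N = 25 → Z
  i= 7: V-X = 24 → Y
  i= 8: W-V =  1 → B
  i= 9: Q-Z = 17 → R
  i=10: U-P =  5 → F
  i=11: O-P = 25 → Z
  shifts repeat with period 5: FZYBR

FZYBR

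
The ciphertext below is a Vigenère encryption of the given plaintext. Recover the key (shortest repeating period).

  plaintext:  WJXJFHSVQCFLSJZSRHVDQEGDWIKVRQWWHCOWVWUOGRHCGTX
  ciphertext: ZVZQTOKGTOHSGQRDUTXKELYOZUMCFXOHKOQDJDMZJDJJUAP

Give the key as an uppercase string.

DMCHOHSL

  i= 0: Z-W =  3 → D
  i= 1: V-J = 12 → M
  i= 2: Z-X =  2 → C
  i= 3: Q-J =  7 → H
  i= 4: T-F = 14 → O
  i= 5: O-H =  7 → H
  i= 6: K-S = 18 → S
  i= 7: G-V = 11 → L
  i= 8: T-Q =  3 → D
  i= 9: O-C = 12 → M
  i=10: H-F =  2 → C
  i=11: S-L =  7 → H
  i=12: G-S = 14 → O
  i=13: Q-J =  7 → H
  i=14: R-Z = 18 → S
  i=15: D-S = 11 → L
  i=16: U-R =  3 → D
  i=17: T-H = 12 → M
  i=18: X-V =  2 → C
  i=19: K-D =  7 → H
  i=20: E-Q = 14 → O
  i=21: L-E =  7 → H
  i=22: Y-G = 18 → S
  i=23: O-D = 11 → L
  i=24: Z-W =  3 → D
  i=25: U-I = 12 → M
  i=26: M-K =  2 → C
  i=27: C-V =  7 → H
  i=28: F-R = 14 → O
  i=29: X-Q =  7 → H
  i=30: O-W = 18 → S
  i=31: H-W = 11 → L
  i=32: K-H =  3 → D
  i=33: O-C = 12 → M
  i=34: Q-O =  2 → C
  i=35: D-W =  7 → H
  i=36: J-V = 14 → O
  i=37: D-W =  7 → H
  i=38: M-U = 18 → S
  i=39: Z-O = 11 → L
  i=40: J-G =  3 → D
  i=41: D-R = 12 → M
  i=42: J-H =  2 → C
  i=43: J-C =  7 → H
  i=44: U-G = 14 → O
  i=45: A-T =  7 → H
  i=46: P-X = 18 → S
  shifts repeat with period 8: DMCHOHSL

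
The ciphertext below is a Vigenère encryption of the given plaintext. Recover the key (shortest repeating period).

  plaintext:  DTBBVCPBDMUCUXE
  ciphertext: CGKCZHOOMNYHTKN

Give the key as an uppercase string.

ZNJBEF

  i= 0: C-D = 25 → Z
  i= 1: G-T = 13 → N
  i= 2: K-B =  9 → J
  i= 3: C-B =  1 → B
  i= 4: Z-V =  4 → E
  i= 5: H-C =  5 → F
  i= 6: O-P = 25 → Z
  i= 7: O-B = 13 → N
  i= 8: M-D =  9 → J
  i= 9: N-M =  1 → B
  i=10: Y-U =  4 → E
  i=11: H-C =  5 → F
  i=12: T-U = 25 → Z
  i=13: K-X = 13 → N
  i=14: N-E =  9 → J
  shifts repeat with period 6: ZNJBEF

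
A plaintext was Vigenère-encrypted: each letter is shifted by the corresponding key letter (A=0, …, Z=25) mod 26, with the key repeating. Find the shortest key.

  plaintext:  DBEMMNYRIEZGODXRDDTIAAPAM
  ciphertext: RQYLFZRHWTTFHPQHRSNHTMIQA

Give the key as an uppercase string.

OPUZTMTQ

  i= 0: R-D = 14 → O
  i= 1: Q-B = 15 → P
  i= 2: Y-E = 20 → U
  i= 3: L-M = 25 → Z
  i= 4: F-M = 19 → T
  i= 5: Z-N = 12 → M
  i= 6: R-Y = 19 → T
  i= 7: H-R = 16 → Q
  i= 8: W-I = 14 → O
  i= 9: T-E = 15 → P
  i=10: T-Z = 20 → U
  i=11: F-G = 25 → Z
  i=12: H-O = 19 → T
  i=13: P-D = 12 → M
  i=14: Q-X = 19 → T
  i=15: H-R = 16 → Q
  i=16: R-D = 14 → O
  i=17: S-D = 15 → P
  i=18: N-T = 20 → U
  i=19: H-I = 25 → Z
  i=20: T-A = 19 → T
  i=21: M-A = 12 → M
  i=22: I-P = 19 → T
  i=23: Q-A = 16 → Q
  i=24: A-M = 14 → O
  shifts repeat with period 8: OPUZTMTQ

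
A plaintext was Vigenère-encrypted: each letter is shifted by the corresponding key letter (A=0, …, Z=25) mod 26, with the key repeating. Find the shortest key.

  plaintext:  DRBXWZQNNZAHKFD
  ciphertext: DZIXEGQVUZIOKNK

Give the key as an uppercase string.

AIH

  i= 0: D-D =  0 → A
  i= 1: Z-R =  8 → I
  i= 2: I-B =  7 → H
  i= 3: X-X =  0 → A
  i= 4: E-W =  8 → I
  i= 5: G-Z =  7 → H
  i= 6: Q-Q =  0 → A
  i= 7: V-N =  8 → I
  i= 8: U-N =  7 → H
  i= 9: Z-Z =  0 → A
  i=10: I-A =  8 → I
  i=11: O-H =  7 → H
  i=12: K-K =  0 → A
  i=13: N-F =  8 → I
  i=14: K-D =  7 → H
  shifts repeat with period 3: AIH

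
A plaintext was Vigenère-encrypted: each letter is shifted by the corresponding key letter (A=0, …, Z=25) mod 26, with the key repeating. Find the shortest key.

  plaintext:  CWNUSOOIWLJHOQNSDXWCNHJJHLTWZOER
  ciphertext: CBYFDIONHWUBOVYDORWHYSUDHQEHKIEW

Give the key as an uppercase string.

  i= 0: C-C =  0 → A
  i= 1: B-W =  5 → F
  i= 2: Y-N = 11 → L
  i= 3: F-U = 11 → L
  i= 4: D-S = 11 → L
  i= 5: I-O = 20 → U
  i= 6: O-O =  0 → A
  i= 7: N-I =  5 → F
  i= 8: H-W = 11 → L
  i= 9: W-L = 11 → L
  i=10: U-J = 11 → L
  i=11: B-H = 20 → U
  i=12: O-O =  0 → A
  i=13: V-Q =  5 → F
  i=14: Y-N = 11 → L
  i=15: D-S = 11 → L
  i=16: O-D = 11 → L
  i=17: R-X = 20 → U
  i=18: W-W =  0 → A
  i=19: H-C =  5 → F
  i=20: Y-N = 11 → L
  i=21: S-H = 11 → L
  i=22: U-J = 11 → L
  i=23: D-J = 20 → U
  i=24: H-H =  0 → A
  i=25: Q-L =  5 → F
  i=26: E-T = 11 → L
  i=27: H-W = 11 → L
  i=28: K-Z = 11 → L
  i=29: I-O = 20 → U
  i=30: E-E =  0 → A
  i=31: W-R =  5 → F
  shifts repeat with period 6: AFLLLU

AFLLLU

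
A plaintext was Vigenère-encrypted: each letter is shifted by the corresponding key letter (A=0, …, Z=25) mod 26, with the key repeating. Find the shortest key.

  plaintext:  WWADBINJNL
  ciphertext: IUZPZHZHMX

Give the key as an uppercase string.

  i= 0: I-W = 12 → M
  i= 1: U-W = 24 → Y
  i= 2: Z-A = 25 → Z
  i= 3: P-D = 12 → M
  i= 4: Z-B = 24 → Y
  i= 5: H-I = 25 → Z
  i= 6: Z-N = 12 → M
  i= 7: H-J = 24 → Y
  i= 8: M-N = 25 → Z
  i= 9: X-L = 12 → M
  shifts repeat with period 3: MYZ

MYZ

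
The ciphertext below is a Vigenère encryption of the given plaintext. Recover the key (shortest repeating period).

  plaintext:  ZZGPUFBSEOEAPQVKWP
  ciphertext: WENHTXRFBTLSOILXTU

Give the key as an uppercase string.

  i= 0: W-Z = 23 → X
  i= 1: E-Z =  5 → F
  i= 2: N-G =  7 → H
  i= 3: H-P = 18 → S
  i= 4: T-U = 25 → Z
  i= 5: X-F = 18 → S
  i= 6: R-B = 16 → Q
  i= 7: F-S = 13 → N
  i= 8: B-E = 23 → X
  i= 9: T-O =  5 → F
  i=10: L-E =  7 → H
  i=11: S-A = 18 → S
  i=12: O-P = 25 → Z
  i=13: I-Q = 18 → S
  i=14: L-V = 16 → Q
  i=15: X-K = 13 → N
  i=16: T-W = 23 → X
  i=17: U-P =  5 → F
  shifts repeat with period 8: XFHSZSQN

XFHSZSQN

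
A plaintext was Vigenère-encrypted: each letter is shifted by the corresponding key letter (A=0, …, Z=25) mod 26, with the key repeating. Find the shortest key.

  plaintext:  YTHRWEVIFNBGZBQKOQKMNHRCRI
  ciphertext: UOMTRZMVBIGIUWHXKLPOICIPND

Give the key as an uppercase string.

  i= 0: U-Y = 22 → W
  i= 1: O-T = 21 → V
  i= 2: M-H =  5 → F
  i= 3: T-R =  2 → C
  i= 4: R-W = 21 → V
  i= 5: Z-E = 21 → V
  i= 6: M-V = 17 → R
  i= 7: V-I = 13 → N
  i= 8: B-F = 22 → W
  i= 9: I-N = 21 → V
  i=10: G-B =  5 → F
  i=11: I-G =  2 → C
  i=12: U-Z = 21 → V
  i=13: W-B = 21 → V
  i=14: H-Q = 17 → R
  i=15: X-K = 13 → N
  i=16: K-O = 22 → W
  i=17: L-Q = 21 → V
  i=18: P-K =  5 → F
  i=19: O-M =  2 → C
  i=20: I-N = 21 → V
  i=21: C-H = 21 → V
  i=22: I-R = 17 → R
  i=23: P-C = 13 → N
  i=24: N-R = 22 → W
  i=25: D-I = 21 → V
  shifts repeat with period 8: WVFCVVRN

WVFCVVRN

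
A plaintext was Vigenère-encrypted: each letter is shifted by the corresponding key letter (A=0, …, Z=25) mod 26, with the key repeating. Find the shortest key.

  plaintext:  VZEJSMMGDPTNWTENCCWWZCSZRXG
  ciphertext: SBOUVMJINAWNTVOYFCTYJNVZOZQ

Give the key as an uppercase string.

XCKLDA

  i= 0: S-V = 23 → X
  i= 1: B-Z =  2 → C
  i= 2: O-E = 10 → K
  i= 3: U-J = 11 → L
  i= 4: V-S =  3 → D
  i= 5: M-M =  0 → A
  i= 6: J-M = 23 → X
  i= 7: I-G =  2 → C
  i= 8: N-D = 10 → K
  i= 9: A-P = 11 → L
  i=10: W-T =  3 → D
  i=11: N-N =  0 → A
  i=12: T-W = 23 → X
  i=13: V-T =  2 → C
  i=14: O-E = 10 → K
  i=15: Y-N = 11 → L
  i=16: F-C =  3 → D
  i=17: C-C =  0 → A
  i=18: T-W = 23 → X
  i=19: Y-W =  2 → C
  i=20: J-Z = 10 → K
  i=21: N-C = 11 → L
  i=22: V-S =  3 → D
  i=23: Z-Z =  0 → A
  i=24: O-R = 23 → X
  i=25: Z-X =  2 → C
  i=26: Q-G = 10 → K
  shifts repeat with period 6: XCKLDA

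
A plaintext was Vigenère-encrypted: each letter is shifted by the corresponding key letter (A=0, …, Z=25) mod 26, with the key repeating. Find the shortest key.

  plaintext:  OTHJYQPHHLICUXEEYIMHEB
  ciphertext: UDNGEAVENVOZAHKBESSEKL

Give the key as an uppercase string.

  i= 0: U-O =  6 → G
  i= 1: D-T = 10 → K
  i= 2: N-H =  6 → G
  i= 3: G-J = 23 → X
  i= 4: E-Y =  6 → G
  i= 5: A-Q = 10 → K
  i= 6: V-P =  6 → G
  i= 7: E-H = 23 → X
  i= 8: N-H =  6 → G
  i= 9: V-L = 10 → K
  i=10: O-I =  6 → G
  i=11: Z-C = 23 → X
  i=12: A-U =  6 → G
  i=13: H-X = 10 → K
  i=14: K-E =  6 → G
  i=15: B-E = 23 → X
  i=16: E-Y =  6 → G
  i=17: S-I = 10 → K
  i=18: S-M =  6 → G
  i=19: E-H = 23 → X
  i=20: K-E =  6 → G
  i=21: L-B = 10 → K
  shifts repeat with period 4: GKGX

GKGX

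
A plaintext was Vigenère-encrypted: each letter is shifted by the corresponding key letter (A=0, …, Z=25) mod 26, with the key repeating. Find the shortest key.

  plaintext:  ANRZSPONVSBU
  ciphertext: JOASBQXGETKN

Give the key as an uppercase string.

JBJT

  i= 0: J-A =  9 → J
  i= 1: O-N =  1 → B
  i= 2: A-R =  9 → J
  i= 3: S-Z = 19 → T
  i= 4: B-S =  9 → J
  i= 5: Q-P =  1 → B
  i= 6: X-O =  9 → J
  i= 7: G-N = 19 → T
  i= 8: E-V =  9 → J
  i= 9: T-S =  1 → B
  i=10: K-B =  9 → J
  i=11: N-U = 19 → T
  shifts repeat with period 4: JBJT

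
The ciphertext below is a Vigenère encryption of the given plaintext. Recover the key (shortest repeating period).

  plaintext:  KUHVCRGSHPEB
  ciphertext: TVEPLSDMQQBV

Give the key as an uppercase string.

  i= 0: T-K =  9 → J
  i= 1: V-U =  1 → B
  i= 2: E-H = 23 → X
  i= 3: P-V = 20 → U
  i= 4: L-C =  9 → J
  i= 5: S-R =  1 → B
  i= 6: D-G = 23 → X
  i= 7: M-S = 20 → U
  i= 8: Q-H =  9 → J
  i= 9: Q-P =  1 → B
  i=10: B-E = 23 → X
  i=11: V-B = 20 → U
  shifts repeat with period 4: JBXU

JBXU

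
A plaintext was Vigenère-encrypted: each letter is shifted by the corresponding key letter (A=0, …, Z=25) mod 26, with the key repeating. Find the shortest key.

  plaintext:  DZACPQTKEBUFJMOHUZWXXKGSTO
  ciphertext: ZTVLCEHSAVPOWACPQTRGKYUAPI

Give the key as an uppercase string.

  i= 0: Z-D = 22 → W
  i= 1: T-Z = 20 → U
  i= 2: V-A = 21 → V
  i= 3: L-C =  9 → J
  i= 4: C-P = 13 → N
  i= 5: E-Q = 14 → O
  i= 6: H-T = 14 → O
  i= 7: S-K =  8 → I
  i= 8: A-E = 22 → W
  i= 9: V-B = 20 → U
  i=10: P-U = 21 → V
  i=11: O-F =  9 → J
  i=12: W-J = 13 → N
  i=13: A-M = 14 → O
  i=14: C-O = 14 → O
  i=15: P-H =  8 → I
  i=16: Q-U = 22 → W
  i=17: T-Z = 20 → U
  i=18: R-W = 21 → V
  i=19: G-X =  9 → J
  i=20: K-X = 13 → N
  i=21: Y-K = 14 → O
  i=22: U-G = 14 → O
  i=23: A-S =  8 → I
  i=24: P-T = 22 → W
  i=25: I-O = 20 → U
  shifts repeat with period 8: WUVJNOOI

WUVJNOOI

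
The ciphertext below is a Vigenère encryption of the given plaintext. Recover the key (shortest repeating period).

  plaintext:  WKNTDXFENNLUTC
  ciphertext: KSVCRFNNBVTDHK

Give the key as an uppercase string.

  i= 0: K-W = 14 → O
  i= 1: S-K =  8 → I
  i= 2: V-N =  8 → I
  i= 3: C-T =  9 → J
  i= 4: R-D = 14 → O
  i= 5: F-X =  8 → I
  i= 6: N-F =  8 → I
  i= 7: N-E =  9 → J
  i= 8: B-N = 14 → O
  i= 9: V-N =  8 → I
  i=10: T-L =  8 → I
  i=11: D-U =  9 → J
  i=12: H-T = 14 → O
  i=13: K-C =  8 → I
  shifts repeat with period 4: OIIJ

OIIJ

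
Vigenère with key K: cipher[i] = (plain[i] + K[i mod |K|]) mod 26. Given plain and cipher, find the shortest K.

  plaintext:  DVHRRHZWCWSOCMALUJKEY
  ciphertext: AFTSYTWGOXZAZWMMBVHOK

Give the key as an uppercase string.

  i= 0: A-D = 23 → X
  i= 1: F-V = 10 → K
  i= 2: T-H = 12 → M
  i= 3: S-R =  1 → B
  i= 4: Y-R =  7 → H
  i= 5: T-H = 12 → M
  i= 6: W-Z = 23 → X
  i= 7: G-W = 10 → K
  i= 8: O-C = 12 → M
  i= 9: X-W =  1 → B
  i=10: Z-S =  7 → H
  i=11: A-O = 12 → M
  i=12: Z-C = 23 → X
  i=13: W-M = 10 → K
  i=14: M-A = 12 → M
  i=15: M-L =  1 → B
  i=16: B-U =  7 → H
  i=17: V-J = 12 → M
  i=18: H-K = 23 → X
  i=19: O-E = 10 → K
  i=20: K-Y = 12 → M
  shifts repeat with period 6: XKMBHM

XKMBHM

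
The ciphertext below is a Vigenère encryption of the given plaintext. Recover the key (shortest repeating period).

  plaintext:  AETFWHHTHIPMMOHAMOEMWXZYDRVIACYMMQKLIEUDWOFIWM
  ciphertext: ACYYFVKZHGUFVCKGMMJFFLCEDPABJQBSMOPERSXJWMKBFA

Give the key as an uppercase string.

  i= 0: A-A =  0 → A
  i= 1: C-E = 24 → Y
  i= 2: Y-T =  5 → F
  i= 3: Y-F = 19 → T
  i= 4: F-W =  9 → J
  i= 5: V-H = 14 → O
  i= 6: K-H =  3 → D
  i= 7: Z-T =  6 → G
  i= 8: H-H =  0 → A
  i= 9: G-I = 24 → Y
  i=10: U-P =  5 → F
  i=11: F-M = 19 → T
  i=12: V-M =  9 → J
  i=13: C-O = 14 → O
  i=14: K-H =  3 → D
  i=15: G-A =  6 → G
  i=16: M-M =  0 → A
  i=17: M-O = 24 → Y
  i=18: J-E =  5 → F
  i=19: F-M = 19 → T
  i=20: F-W =  9 → J
  i=21: L-X = 14 → O
  i=22: C-Z =  3 → D
  i=23: E-Y =  6 → G
  i=24: D-D =  0 → A
  i=25: P-R = 24 → Y
  i=26: A-V =  5 → F
  i=27: B-I = 19 → T
  i=28: J-A =  9 → J
  i=29: Q-C = 14 → O
  i=30: B-Y =  3 → D
  i=31: S-M =  6 → G
  i=32: M-M =  0 → A
  i=33: O-Q = 24 → Y
  i=34: P-K =  5 → F
  i=35: E-L = 19 → T
  i=36: R-I =  9 → J
  i=37: S-E = 14 → O
  i=38: X-U =  3 → D
  i=39: J-D =  6 → G
  i=40: W-W =  0 → A
  i=41: M-O = 24 → Y
  i=42: K-F =  5 → F
  i=43: B-I = 19 → T
  i=44: F-W =  9 → J
  i=45: A-M = 14 → O
  shifts repeat with period 8: AYFTJODG

AYFTJODG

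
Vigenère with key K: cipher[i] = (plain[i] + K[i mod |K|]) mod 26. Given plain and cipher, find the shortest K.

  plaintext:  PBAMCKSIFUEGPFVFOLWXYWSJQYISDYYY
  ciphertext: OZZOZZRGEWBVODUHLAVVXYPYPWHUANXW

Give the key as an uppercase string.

  i= 0: O-P = 25 → Z
  i= 1: Z-B = 24 → Y
  i= 2: Z-A = 25 → Z
  i= 3: O-M =  2 → C
  i= 4: Z-C = 23 → X
  i= 5: Z-K = 15 → P
  i= 6: R-S = 25 → Z
  i= 7: G-I = 24 → Y
  i= 8: E-F = 25 → Z
  i= 9: W-U =  2 → C
  i=10: B-E = 23 → X
  i=11: V-G = 15 → P
  i=12: O-P = 25 → Z
  i=13: D-F = 24 → Y
  i=14: U-V = 25 → Z
  i=15: H-F =  2 → C
  i=16: L-O = 23 → X
  i=17: A-L = 15 → P
  i=18: V-W = 25 → Z
  i=19: V-X = 24 → Y
  i=20: X-Y = 25 → Z
  i=21: Y-W =  2 → C
  i=22: P-S = 23 → X
  i=23: Y-J = 15 → P
  i=24: P-Q = 25 → Z
  i=25: W-Y = 24 → Y
  i=26: H-I = 25 → Z
  i=27: U-S =  2 → C
  i=28: A-D = 23 → X
  i=29: N-Y = 15 → P
  i=30: X-Y = 25 → Z
  i=31: W-Y = 24 → Y
  shifts repeat with period 6: ZYZCXP

ZYZCXP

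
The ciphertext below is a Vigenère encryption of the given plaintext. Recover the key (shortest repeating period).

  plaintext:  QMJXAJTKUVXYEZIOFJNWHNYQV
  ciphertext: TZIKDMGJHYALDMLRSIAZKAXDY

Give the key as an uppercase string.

DNZND

  i= 0: T-Q =  3 → D
  i= 1: Z-M = 13 → N
  i= 2: I-J = 25 → Z
  i= 3: K-X = 13 → N
  i= 4: D-A =  3 → D
  i= 5: M-J =  3 → D
  i= 6: G-T = 13 → N
  i= 7: J-K = 25 → Z
  i= 8: H-U = 13 → N
  i= 9: Y-V =  3 → D
  i=10: A-X =  3 → D
  i=11: L-Y = 13 → N
  i=12: D-E = 25 → Z
  i=13: M-Z = 13 → N
  i=14: L-I =  3 → D
  i=15: R-O =  3 → D
  i=16: S-F = 13 → N
  i=17: I-J = 25 → Z
  i=18: A-N = 13 → N
  i=19: Z-W =  3 → D
  i=20: K-H =  3 → D
  i=21: A-N = 13 → N
  i=22: X-Y = 25 → Z
  i=23: D-Q = 13 → N
  i=24: Y-V =  3 → D
  shifts repeat with period 5: DNZND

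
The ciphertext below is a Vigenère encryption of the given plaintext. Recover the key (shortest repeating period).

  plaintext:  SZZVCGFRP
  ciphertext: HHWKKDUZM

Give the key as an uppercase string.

PIX

  i= 0: H-S = 15 → P
  i= 1: H-Z =  8 → I
  i= 2: W-Z = 23 → X
  i= 3: K-V = 15 → P
  i= 4: K-C =  8 → I
  i= 5: D-G = 23 → X
  i= 6: U-F = 15 → P
  i= 7: Z-R =  8 → I
  i= 8: M-P = 23 → X
  shifts repeat with period 3: PIX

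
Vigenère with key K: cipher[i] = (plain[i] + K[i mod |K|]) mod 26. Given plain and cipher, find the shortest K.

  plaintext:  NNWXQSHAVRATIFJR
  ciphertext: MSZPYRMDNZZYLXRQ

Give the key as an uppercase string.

  i= 0: M-N = 25 → Z
  i= 1: S-N =  5 → F
  i= 2: Z-W =  3 → D
  i= 3: P-X = 18 → S
  i= 4: Y-Q =  8 → I
  i= 5: R-S = 25 → Z
  i= 6: M-H =  5 → F
  i= 7: D-A =  3 → D
  i= 8: N-V = 18 → S
  i= 9: Z-R =  8 → I
  i=10: Z-A = 25 → Z
  i=11: Y-T =  5 → F
  i=12: L-I =  3 → D
  i=13: X-F = 18 → S
  i=14: R-J =  8 → I
  i=15: Q-R = 25 → Z
  shifts repeat with period 5: ZFDSI

ZFDSI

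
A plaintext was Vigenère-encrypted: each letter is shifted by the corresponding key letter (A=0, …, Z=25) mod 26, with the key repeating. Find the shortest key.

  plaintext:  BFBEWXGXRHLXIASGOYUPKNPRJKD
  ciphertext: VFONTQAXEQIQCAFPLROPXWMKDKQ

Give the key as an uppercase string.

  i= 0: V-B = 20 → U
  i= 1: F-F =  0 → A
  i= 2: O-B = 13 → N
  i= 3: N-E =  9 → J
  i= 4: T-W = 23 → X
  i= 5: Q-X = 19 → T
  i= 6: A-G = 20 → U
  i= 7: X-X =  0 → A
  i= 8: E-R = 13 → N
  i= 9: Q-H =  9 → J
  i=10: I-L = 23 → X
  i=11: Q-X = 19 → T
  i=12: C-I = 20 → U
  i=13: A-A =  0 → A
  i=14: F-S = 13 → N
  i=15: P-G =  9 → J
  i=16: L-O = 23 → X
  i=17: R-Y = 19 → T
  i=18: O-U = 20 → U
  i=19: P-P =  0 → A
  i=20: X-K = 13 → N
  i=21: W-N =  9 → J
  i=22: M-P = 23 → X
  i=23: K-R = 19 → T
  i=24: D-J = 20 → U
  i=25: K-K =  0 → A
  i=26: Q-D = 13 → N
  shifts repeat with period 6: UANJXT

UANJXT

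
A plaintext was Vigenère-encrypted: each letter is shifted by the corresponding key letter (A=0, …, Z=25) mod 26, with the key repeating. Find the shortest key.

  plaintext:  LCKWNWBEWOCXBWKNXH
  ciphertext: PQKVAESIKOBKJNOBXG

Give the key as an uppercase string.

EOAZNIR

  i= 0: P-L =  4 → E
  i= 1: Q-C = 14 → O
  i= 2: K-K =  0 → A
  i= 3: V-W = 25 → Z
  i= 4: A-N = 13 → N
  i= 5: E-W =  8 → I
  i= 6: S-B = 17 → R
  i= 7: I-E =  4 → E
  i= 8: K-W = 14 → O
  i= 9: O-O =  0 → A
  i=10: B-C = 25 → Z
  i=11: K-X = 13 → N
  i=12: J-B =  8 → I
  i=13: N-W = 17 → R
  i=14: O-K =  4 → E
  i=15: B-N = 14 → O
  i=16: X-X =  0 → A
  i=17: G-H = 25 → Z
  shifts repeat with period 7: EOAZNIR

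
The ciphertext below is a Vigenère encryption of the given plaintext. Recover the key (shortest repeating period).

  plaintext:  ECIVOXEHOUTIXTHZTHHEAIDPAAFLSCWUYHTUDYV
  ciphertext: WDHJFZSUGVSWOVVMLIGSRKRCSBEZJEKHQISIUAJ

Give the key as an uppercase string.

SBZORCON

  i= 0: W-E = 18 → S
  i= 1: D-C =  1 → B
  i= 2: H-I = 25 → Z
  i= 3: J-V = 14 → O
  i= 4: F-O = 17 → R
  i= 5: Z-X =  2 → C
  i= 6: S-E = 14 → O
  i= 7: U-H = 13 → N
  i= 8: G-O = 18 → S
  i= 9: V-U =  1 → B
  i=10: S-T = 25 → Z
  i=11: W-I = 14 → O
  i=12: O-X = 17 → R
  i=13: V-T =  2 → C
  i=14: V-H = 14 → O
  i=15: M-Z = 13 → N
  i=16: L-T = 18 → S
  i=17: I-H =  1 → B
  i=18: G-H = 25 → Z
  i=19: S-E = 14 → O
  i=20: R-A = 17 → R
  i=21: K-I =  2 → C
  i=22: R-D = 14 → O
  i=23: C-P = 13 → N
  i=24: S-A = 18 → S
  i=25: B-A =  1 → B
  i=26: E-F = 25 → Z
  i=27: Z-L = 14 → O
  i=28: J-S = 17 → R
  i=29: E-C =  2 → C
  i=30: K-W = 14 → O
  i=31: H-U = 13 → N
  i=32: Q-Y = 18 → S
  i=33: I-H =  1 → B
  i=34: S-T = 25 → Z
  i=35: I-U = 14 → O
  i=36: U-D = 17 → R
  i=37: A-Y =  2 → C
  i=38: J-V = 14 → O
  shifts repeat with period 8: SBZORCON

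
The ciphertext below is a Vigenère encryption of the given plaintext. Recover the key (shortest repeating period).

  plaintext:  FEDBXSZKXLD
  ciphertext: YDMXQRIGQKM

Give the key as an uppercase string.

  i= 0: Y-F = 19 → T
  i= 1: D-E = 25 → Z
  i= 2: M-D =  9 → J
  i= 3: X-B = 22 → W
  i= 4: Q-X = 19 → T
  i= 5: R-S = 25 → Z
  i= 6: I-Z =  9 → J
  i= 7: G-K = 22 → W
  i= 8: Q-X = 19 → T
  i= 9: K-L = 25 → Z
  i=10: M-D =  9 → J
  shifts repeat with period 4: TZJW

TZJW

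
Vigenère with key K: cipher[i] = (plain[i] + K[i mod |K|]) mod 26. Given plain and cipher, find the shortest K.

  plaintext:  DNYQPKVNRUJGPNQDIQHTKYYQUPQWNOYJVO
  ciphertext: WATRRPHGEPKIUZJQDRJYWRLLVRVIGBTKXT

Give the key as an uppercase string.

  i= 0: W-D = 19 → T
  i= 1: A-N = 13 → N
  i= 2: T-Y = 21 → V
  i= 3: R-Q =  1 → B
  i= 4: R-P =  2 → C
  i= 5: P-K =  5 → F
  i= 6: H-V = 12 → M
  i= 7: G-N = 19 → T
  i= 8: E-R = 13 → N
  i= 9: P-U = 21 → V
  i=10: K-J =  1 → B
  i=11: I-G =  2 → C
  i=12: U-P =  5 → F
  i=13: Z-N = 12 → M
  i=14: J-Q = 19 → T
  i=15: Q-D = 13 → N
  i=16: D-I = 21 → V
  i=17: R-Q =  1 → B
  i=18: J-H =  2 → C
  i=19: Y-T =  5 → F
  i=20: W-K = 12 → M
  i=21: R-Y = 19 → T
  i=22: L-Y = 13 → N
  i=23: L-Q = 21 → V
  i=24: V-U =  1 → B
  i=25: R-P =  2 → C
  i=26: V-Q =  5 → F
  i=27: I-W = 12 → M
  i=28: G-N = 19 → T
  i=29: B-O = 13 → N
  i=30: T-Y = 21 → V
  i=31: K-J =  1 → B
  i=32: X-V =  2 → C
  i=33: T-O =  5 → F
  shifts repeat with period 7: TNVBCFM

TNVBCFM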